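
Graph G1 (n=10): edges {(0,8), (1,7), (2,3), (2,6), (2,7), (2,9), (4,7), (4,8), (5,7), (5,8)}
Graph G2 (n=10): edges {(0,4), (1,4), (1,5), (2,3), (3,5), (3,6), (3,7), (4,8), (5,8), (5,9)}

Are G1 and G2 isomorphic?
Yes, isomorphic

The graphs are isomorphic.
One valid mapping φ: V(G1) → V(G2): 0→0, 1→9, 2→3, 3→6, 4→8, 5→1, 6→2, 7→5, 8→4, 9→7

Verify φ preserves adjacency — for each edge of G1, its image is an edge of G2:
  (0,8) → (φ(0),φ(8)) = (0,4) ∈ E(G2) ✓
  (1,7) → (φ(1),φ(7)) = (5,9) ∈ E(G2) ✓
  (2,3) → (φ(2),φ(3)) = (3,6) ∈ E(G2) ✓
  (2,6) → (φ(2),φ(6)) = (2,3) ∈ E(G2) ✓
  (2,7) → (φ(2),φ(7)) = (3,5) ∈ E(G2) ✓
  (2,9) → (φ(2),φ(9)) = (3,7) ∈ E(G2) ✓
  (4,7) → (φ(4),φ(7)) = (5,8) ∈ E(G2) ✓
  (4,8) → (φ(4),φ(8)) = (4,8) ∈ E(G2) ✓
  (5,7) → (φ(5),φ(7)) = (1,5) ∈ E(G2) ✓
  (5,8) → (φ(5),φ(8)) = (1,4) ∈ E(G2) ✓
All 10 edges of G1 map to edges of G2, and |E(G1)| = |E(G2)| = 10, so φ is a bijection on edges as well as vertices. Hence G1 ≅ G2.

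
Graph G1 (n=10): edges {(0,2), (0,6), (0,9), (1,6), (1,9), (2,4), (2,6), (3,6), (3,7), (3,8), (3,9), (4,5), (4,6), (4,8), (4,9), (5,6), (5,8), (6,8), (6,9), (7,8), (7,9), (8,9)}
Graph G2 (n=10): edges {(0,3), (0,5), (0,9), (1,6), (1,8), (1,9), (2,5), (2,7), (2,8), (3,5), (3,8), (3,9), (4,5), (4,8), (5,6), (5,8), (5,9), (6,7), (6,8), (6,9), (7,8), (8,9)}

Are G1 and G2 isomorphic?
Yes, isomorphic

The graphs are isomorphic.
One valid mapping φ: V(G1) → V(G2): 0→2, 1→4, 2→7, 3→3, 4→6, 5→1, 6→8, 7→0, 8→9, 9→5

Verify φ preserves adjacency — for each edge of G1, its image is an edge of G2:
  (0,2) → (φ(0),φ(2)) = (2,7) ∈ E(G2) ✓
  (0,6) → (φ(0),φ(6)) = (2,8) ∈ E(G2) ✓
  (0,9) → (φ(0),φ(9)) = (2,5) ∈ E(G2) ✓
  (1,6) → (φ(1),φ(6)) = (4,8) ∈ E(G2) ✓
  (1,9) → (φ(1),φ(9)) = (4,5) ∈ E(G2) ✓
  (2,4) → (φ(2),φ(4)) = (6,7) ∈ E(G2) ✓
  (2,6) → (φ(2),φ(6)) = (7,8) ∈ E(G2) ✓
  (3,6) → (φ(3),φ(6)) = (3,8) ∈ E(G2) ✓
  (3,7) → (φ(3),φ(7)) = (0,3) ∈ E(G2) ✓
  (3,8) → (φ(3),φ(8)) = (3,9) ∈ E(G2) ✓
  (3,9) → (φ(3),φ(9)) = (3,5) ∈ E(G2) ✓
  (4,5) → (φ(4),φ(5)) = (1,6) ∈ E(G2) ✓
  (4,6) → (φ(4),φ(6)) = (6,8) ∈ E(G2) ✓
  (4,8) → (φ(4),φ(8)) = (6,9) ∈ E(G2) ✓
  (4,9) → (φ(4),φ(9)) = (5,6) ∈ E(G2) ✓
  (5,6) → (φ(5),φ(6)) = (1,8) ∈ E(G2) ✓
  (5,8) → (φ(5),φ(8)) = (1,9) ∈ E(G2) ✓
  (6,8) → (φ(6),φ(8)) = (8,9) ∈ E(G2) ✓
  (6,9) → (φ(6),φ(9)) = (5,8) ∈ E(G2) ✓
  (7,8) → (φ(7),φ(8)) = (0,9) ∈ E(G2) ✓
  (7,9) → (φ(7),φ(9)) = (0,5) ∈ E(G2) ✓
  (8,9) → (φ(8),φ(9)) = (5,9) ∈ E(G2) ✓
All 22 edges of G1 map to edges of G2, and |E(G1)| = |E(G2)| = 22, so φ is a bijection on edges as well as vertices. Hence G1 ≅ G2.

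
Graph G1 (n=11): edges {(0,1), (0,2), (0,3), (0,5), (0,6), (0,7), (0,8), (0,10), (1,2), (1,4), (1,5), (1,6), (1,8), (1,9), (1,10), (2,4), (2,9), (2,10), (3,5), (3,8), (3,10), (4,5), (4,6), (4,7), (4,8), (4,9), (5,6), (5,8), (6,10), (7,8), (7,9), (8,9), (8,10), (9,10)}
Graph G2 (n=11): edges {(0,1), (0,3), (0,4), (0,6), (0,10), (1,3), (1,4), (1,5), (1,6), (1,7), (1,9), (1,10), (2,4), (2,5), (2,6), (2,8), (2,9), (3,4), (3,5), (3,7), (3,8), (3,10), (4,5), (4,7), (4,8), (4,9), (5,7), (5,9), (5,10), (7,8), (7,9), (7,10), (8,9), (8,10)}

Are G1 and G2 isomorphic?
No, not isomorphic

The graphs are NOT isomorphic.

Counting triangles (3-cliques): G1 has 38, G2 has 40.
Triangle count is an isomorphism invariant, so differing triangle counts rule out isomorphism.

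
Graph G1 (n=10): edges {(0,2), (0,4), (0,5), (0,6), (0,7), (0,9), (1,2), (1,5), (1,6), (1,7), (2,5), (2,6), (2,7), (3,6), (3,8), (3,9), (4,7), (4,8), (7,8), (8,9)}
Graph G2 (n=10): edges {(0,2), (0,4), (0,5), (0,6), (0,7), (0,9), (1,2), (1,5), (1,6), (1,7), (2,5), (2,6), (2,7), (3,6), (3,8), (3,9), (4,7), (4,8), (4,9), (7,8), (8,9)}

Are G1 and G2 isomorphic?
No, not isomorphic

The graphs are NOT isomorphic.

Counting edges: G1 has 20 edge(s); G2 has 21 edge(s).
Edge count is an isomorphism invariant (a bijection on vertices induces a bijection on edges), so differing edge counts rule out isomorphism.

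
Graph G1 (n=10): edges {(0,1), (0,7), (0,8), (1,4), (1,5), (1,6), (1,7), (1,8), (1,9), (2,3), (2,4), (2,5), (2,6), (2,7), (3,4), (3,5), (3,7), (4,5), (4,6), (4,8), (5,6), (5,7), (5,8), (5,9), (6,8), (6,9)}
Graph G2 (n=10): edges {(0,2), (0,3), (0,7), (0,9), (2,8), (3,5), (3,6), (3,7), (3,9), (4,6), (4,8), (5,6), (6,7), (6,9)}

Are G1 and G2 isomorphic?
No, not isomorphic

The graphs are NOT isomorphic.

Connected components of G1: 1 component(s) with vertex sets [[0, 1, 2, 3, 4, 5, 6, 7, 8, 9]], sizes [10].
Connected components of G2: 2 component(s) with vertex sets [[1], [0, 2, 3, 4, 5, 6, 7, 8, 9]], sizes [1, 9].
The number of connected components (and the multiset of component sizes) is an isomorphism invariant — an isomorphism maps each component of G1 bijectively onto a component of G2. Since G1 has 1 component(s) and G2 has 2, they cannot be isomorphic.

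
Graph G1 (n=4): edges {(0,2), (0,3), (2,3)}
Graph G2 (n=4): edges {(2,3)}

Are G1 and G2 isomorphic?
No, not isomorphic

The graphs are NOT isomorphic.

Degrees in G1: deg(0)=2, deg(1)=0, deg(2)=2, deg(3)=2.
Sorted degree sequence of G1: [2, 2, 2, 0].
Degrees in G2: deg(0)=0, deg(1)=0, deg(2)=1, deg(3)=1.
Sorted degree sequence of G2: [1, 1, 0, 0].
The (sorted) degree sequence is an isomorphism invariant, so since G1 and G2 have different degree sequences they cannot be isomorphic.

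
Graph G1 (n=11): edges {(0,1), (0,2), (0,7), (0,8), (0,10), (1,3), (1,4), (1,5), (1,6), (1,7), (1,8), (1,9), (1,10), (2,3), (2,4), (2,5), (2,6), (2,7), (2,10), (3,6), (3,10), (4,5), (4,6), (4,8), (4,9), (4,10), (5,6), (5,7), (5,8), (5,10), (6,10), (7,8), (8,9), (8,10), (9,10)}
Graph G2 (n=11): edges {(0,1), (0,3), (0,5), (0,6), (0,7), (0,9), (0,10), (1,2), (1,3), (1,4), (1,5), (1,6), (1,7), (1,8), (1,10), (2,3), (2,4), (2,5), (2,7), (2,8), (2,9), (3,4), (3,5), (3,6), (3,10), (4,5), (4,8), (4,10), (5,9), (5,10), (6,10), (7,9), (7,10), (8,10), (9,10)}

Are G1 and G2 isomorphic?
Yes, isomorphic

The graphs are isomorphic.
One valid mapping φ: V(G1) → V(G2): 0→7, 1→10, 2→2, 3→8, 4→3, 5→5, 6→4, 7→9, 8→0, 9→6, 10→1

Verify φ preserves adjacency — for each edge of G1, its image is an edge of G2:
  (0,1) → (φ(0),φ(1)) = (7,10) ∈ E(G2) ✓
  (0,2) → (φ(0),φ(2)) = (2,7) ∈ E(G2) ✓
  (0,7) → (φ(0),φ(7)) = (7,9) ∈ E(G2) ✓
  (0,8) → (φ(0),φ(8)) = (0,7) ∈ E(G2) ✓
  (0,10) → (φ(0),φ(10)) = (1,7) ∈ E(G2) ✓
  (1,3) → (φ(1),φ(3)) = (8,10) ∈ E(G2) ✓
  (1,4) → (φ(1),φ(4)) = (3,10) ∈ E(G2) ✓
  (1,5) → (φ(1),φ(5)) = (5,10) ∈ E(G2) ✓
  (1,6) → (φ(1),φ(6)) = (4,10) ∈ E(G2) ✓
  (1,7) → (φ(1),φ(7)) = (9,10) ∈ E(G2) ✓
  (1,8) → (φ(1),φ(8)) = (0,10) ∈ E(G2) ✓
  (1,9) → (φ(1),φ(9)) = (6,10) ∈ E(G2) ✓
  (1,10) → (φ(1),φ(10)) = (1,10) ∈ E(G2) ✓
  (2,3) → (φ(2),φ(3)) = (2,8) ∈ E(G2) ✓
  (2,4) → (φ(2),φ(4)) = (2,3) ∈ E(G2) ✓
  (2,5) → (φ(2),φ(5)) = (2,5) ∈ E(G2) ✓
  (2,6) → (φ(2),φ(6)) = (2,4) ∈ E(G2) ✓
  (2,7) → (φ(2),φ(7)) = (2,9) ∈ E(G2) ✓
  (2,10) → (φ(2),φ(10)) = (1,2) ∈ E(G2) ✓
  (3,6) → (φ(3),φ(6)) = (4,8) ∈ E(G2) ✓
  (3,10) → (φ(3),φ(10)) = (1,8) ∈ E(G2) ✓
  (4,5) → (φ(4),φ(5)) = (3,5) ∈ E(G2) ✓
  (4,6) → (φ(4),φ(6)) = (3,4) ∈ E(G2) ✓
  (4,8) → (φ(4),φ(8)) = (0,3) ∈ E(G2) ✓
  (4,9) → (φ(4),φ(9)) = (3,6) ∈ E(G2) ✓
  (4,10) → (φ(4),φ(10)) = (1,3) ∈ E(G2) ✓
  (5,6) → (φ(5),φ(6)) = (4,5) ∈ E(G2) ✓
  (5,7) → (φ(5),φ(7)) = (5,9) ∈ E(G2) ✓
  (5,8) → (φ(5),φ(8)) = (0,5) ∈ E(G2) ✓
  (5,10) → (φ(5),φ(10)) = (1,5) ∈ E(G2) ✓
  (6,10) → (φ(6),φ(10)) = (1,4) ∈ E(G2) ✓
  (7,8) → (φ(7),φ(8)) = (0,9) ∈ E(G2) ✓
  (8,9) → (φ(8),φ(9)) = (0,6) ∈ E(G2) ✓
  (8,10) → (φ(8),φ(10)) = (0,1) ∈ E(G2) ✓
  (9,10) → (φ(9),φ(10)) = (1,6) ∈ E(G2) ✓
All 35 edges of G1 map to edges of G2, and |E(G1)| = |E(G2)| = 35, so φ is a bijection on edges as well as vertices. Hence G1 ≅ G2.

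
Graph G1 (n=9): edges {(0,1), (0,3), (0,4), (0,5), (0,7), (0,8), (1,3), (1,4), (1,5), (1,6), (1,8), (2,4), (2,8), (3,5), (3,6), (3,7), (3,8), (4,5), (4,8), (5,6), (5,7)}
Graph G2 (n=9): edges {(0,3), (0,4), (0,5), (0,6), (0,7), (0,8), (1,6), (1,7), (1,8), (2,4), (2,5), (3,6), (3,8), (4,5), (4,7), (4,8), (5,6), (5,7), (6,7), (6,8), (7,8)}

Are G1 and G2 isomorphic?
Yes, isomorphic

The graphs are isomorphic.
One valid mapping φ: V(G1) → V(G2): 0→7, 1→0, 2→2, 3→6, 4→4, 5→8, 6→3, 7→1, 8→5

Verify φ preserves adjacency — for each edge of G1, its image is an edge of G2:
  (0,1) → (φ(0),φ(1)) = (0,7) ∈ E(G2) ✓
  (0,3) → (φ(0),φ(3)) = (6,7) ∈ E(G2) ✓
  (0,4) → (φ(0),φ(4)) = (4,7) ∈ E(G2) ✓
  (0,5) → (φ(0),φ(5)) = (7,8) ∈ E(G2) ✓
  (0,7) → (φ(0),φ(7)) = (1,7) ∈ E(G2) ✓
  (0,8) → (φ(0),φ(8)) = (5,7) ∈ E(G2) ✓
  (1,3) → (φ(1),φ(3)) = (0,6) ∈ E(G2) ✓
  (1,4) → (φ(1),φ(4)) = (0,4) ∈ E(G2) ✓
  (1,5) → (φ(1),φ(5)) = (0,8) ∈ E(G2) ✓
  (1,6) → (φ(1),φ(6)) = (0,3) ∈ E(G2) ✓
  (1,8) → (φ(1),φ(8)) = (0,5) ∈ E(G2) ✓
  (2,4) → (φ(2),φ(4)) = (2,4) ∈ E(G2) ✓
  (2,8) → (φ(2),φ(8)) = (2,5) ∈ E(G2) ✓
  (3,5) → (φ(3),φ(5)) = (6,8) ∈ E(G2) ✓
  (3,6) → (φ(3),φ(6)) = (3,6) ∈ E(G2) ✓
  (3,7) → (φ(3),φ(7)) = (1,6) ∈ E(G2) ✓
  (3,8) → (φ(3),φ(8)) = (5,6) ∈ E(G2) ✓
  (4,5) → (φ(4),φ(5)) = (4,8) ∈ E(G2) ✓
  (4,8) → (φ(4),φ(8)) = (4,5) ∈ E(G2) ✓
  (5,6) → (φ(5),φ(6)) = (3,8) ∈ E(G2) ✓
  (5,7) → (φ(5),φ(7)) = (1,8) ∈ E(G2) ✓
All 21 edges of G1 map to edges of G2, and |E(G1)| = |E(G2)| = 21, so φ is a bijection on edges as well as vertices. Hence G1 ≅ G2.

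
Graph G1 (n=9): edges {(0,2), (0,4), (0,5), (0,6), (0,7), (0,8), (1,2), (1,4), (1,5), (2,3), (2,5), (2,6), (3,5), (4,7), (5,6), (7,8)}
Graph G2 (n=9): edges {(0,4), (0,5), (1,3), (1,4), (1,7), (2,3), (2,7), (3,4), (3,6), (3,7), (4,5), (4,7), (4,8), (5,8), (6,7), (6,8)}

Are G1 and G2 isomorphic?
Yes, isomorphic

The graphs are isomorphic.
One valid mapping φ: V(G1) → V(G2): 0→4, 1→6, 2→3, 3→2, 4→8, 5→7, 6→1, 7→5, 8→0

Verify φ preserves adjacency — for each edge of G1, its image is an edge of G2:
  (0,2) → (φ(0),φ(2)) = (3,4) ∈ E(G2) ✓
  (0,4) → (φ(0),φ(4)) = (4,8) ∈ E(G2) ✓
  (0,5) → (φ(0),φ(5)) = (4,7) ∈ E(G2) ✓
  (0,6) → (φ(0),φ(6)) = (1,4) ∈ E(G2) ✓
  (0,7) → (φ(0),φ(7)) = (4,5) ∈ E(G2) ✓
  (0,8) → (φ(0),φ(8)) = (0,4) ∈ E(G2) ✓
  (1,2) → (φ(1),φ(2)) = (3,6) ∈ E(G2) ✓
  (1,4) → (φ(1),φ(4)) = (6,8) ∈ E(G2) ✓
  (1,5) → (φ(1),φ(5)) = (6,7) ∈ E(G2) ✓
  (2,3) → (φ(2),φ(3)) = (2,3) ∈ E(G2) ✓
  (2,5) → (φ(2),φ(5)) = (3,7) ∈ E(G2) ✓
  (2,6) → (φ(2),φ(6)) = (1,3) ∈ E(G2) ✓
  (3,5) → (φ(3),φ(5)) = (2,7) ∈ E(G2) ✓
  (4,7) → (φ(4),φ(7)) = (5,8) ∈ E(G2) ✓
  (5,6) → (φ(5),φ(6)) = (1,7) ∈ E(G2) ✓
  (7,8) → (φ(7),φ(8)) = (0,5) ∈ E(G2) ✓
All 16 edges of G1 map to edges of G2, and |E(G1)| = |E(G2)| = 16, so φ is a bijection on edges as well as vertices. Hence G1 ≅ G2.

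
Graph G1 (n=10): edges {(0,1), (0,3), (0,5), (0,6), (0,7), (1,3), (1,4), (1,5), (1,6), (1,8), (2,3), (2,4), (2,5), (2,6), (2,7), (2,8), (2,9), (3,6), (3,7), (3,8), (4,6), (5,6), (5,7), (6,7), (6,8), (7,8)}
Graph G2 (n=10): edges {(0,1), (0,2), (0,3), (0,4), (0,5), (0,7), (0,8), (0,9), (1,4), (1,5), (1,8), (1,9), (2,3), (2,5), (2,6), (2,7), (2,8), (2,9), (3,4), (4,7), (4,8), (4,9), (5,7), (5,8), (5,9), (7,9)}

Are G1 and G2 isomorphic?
Yes, isomorphic

The graphs are isomorphic.
One valid mapping φ: V(G1) → V(G2): 0→1, 1→4, 2→2, 3→9, 4→3, 5→8, 6→0, 7→5, 8→7, 9→6

Verify φ preserves adjacency — for each edge of G1, its image is an edge of G2:
  (0,1) → (φ(0),φ(1)) = (1,4) ∈ E(G2) ✓
  (0,3) → (φ(0),φ(3)) = (1,9) ∈ E(G2) ✓
  (0,5) → (φ(0),φ(5)) = (1,8) ∈ E(G2) ✓
  (0,6) → (φ(0),φ(6)) = (0,1) ∈ E(G2) ✓
  (0,7) → (φ(0),φ(7)) = (1,5) ∈ E(G2) ✓
  (1,3) → (φ(1),φ(3)) = (4,9) ∈ E(G2) ✓
  (1,4) → (φ(1),φ(4)) = (3,4) ∈ E(G2) ✓
  (1,5) → (φ(1),φ(5)) = (4,8) ∈ E(G2) ✓
  (1,6) → (φ(1),φ(6)) = (0,4) ∈ E(G2) ✓
  (1,8) → (φ(1),φ(8)) = (4,7) ∈ E(G2) ✓
  (2,3) → (φ(2),φ(3)) = (2,9) ∈ E(G2) ✓
  (2,4) → (φ(2),φ(4)) = (2,3) ∈ E(G2) ✓
  (2,5) → (φ(2),φ(5)) = (2,8) ∈ E(G2) ✓
  (2,6) → (φ(2),φ(6)) = (0,2) ∈ E(G2) ✓
  (2,7) → (φ(2),φ(7)) = (2,5) ∈ E(G2) ✓
  (2,8) → (φ(2),φ(8)) = (2,7) ∈ E(G2) ✓
  (2,9) → (φ(2),φ(9)) = (2,6) ∈ E(G2) ✓
  (3,6) → (φ(3),φ(6)) = (0,9) ∈ E(G2) ✓
  (3,7) → (φ(3),φ(7)) = (5,9) ∈ E(G2) ✓
  (3,8) → (φ(3),φ(8)) = (7,9) ∈ E(G2) ✓
  (4,6) → (φ(4),φ(6)) = (0,3) ∈ E(G2) ✓
  (5,6) → (φ(5),φ(6)) = (0,8) ∈ E(G2) ✓
  (5,7) → (φ(5),φ(7)) = (5,8) ∈ E(G2) ✓
  (6,7) → (φ(6),φ(7)) = (0,5) ∈ E(G2) ✓
  (6,8) → (φ(6),φ(8)) = (0,7) ∈ E(G2) ✓
  (7,8) → (φ(7),φ(8)) = (5,7) ∈ E(G2) ✓
All 26 edges of G1 map to edges of G2, and |E(G1)| = |E(G2)| = 26, so φ is a bijection on edges as well as vertices. Hence G1 ≅ G2.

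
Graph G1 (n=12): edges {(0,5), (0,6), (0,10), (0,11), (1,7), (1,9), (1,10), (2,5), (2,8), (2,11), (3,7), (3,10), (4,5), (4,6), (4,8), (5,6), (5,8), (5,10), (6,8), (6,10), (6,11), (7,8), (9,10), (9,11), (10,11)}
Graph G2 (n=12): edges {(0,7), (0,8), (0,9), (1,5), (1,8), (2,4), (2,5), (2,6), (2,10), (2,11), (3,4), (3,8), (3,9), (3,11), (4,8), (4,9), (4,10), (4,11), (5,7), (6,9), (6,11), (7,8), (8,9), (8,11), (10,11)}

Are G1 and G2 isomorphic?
Yes, isomorphic

The graphs are isomorphic.
One valid mapping φ: V(G1) → V(G2): 0→3, 1→7, 2→6, 3→1, 4→10, 5→11, 6→4, 7→5, 8→2, 9→0, 10→8, 11→9

Verify φ preserves adjacency — for each edge of G1, its image is an edge of G2:
  (0,5) → (φ(0),φ(5)) = (3,11) ∈ E(G2) ✓
  (0,6) → (φ(0),φ(6)) = (3,4) ∈ E(G2) ✓
  (0,10) → (φ(0),φ(10)) = (3,8) ∈ E(G2) ✓
  (0,11) → (φ(0),φ(11)) = (3,9) ∈ E(G2) ✓
  (1,7) → (φ(1),φ(7)) = (5,7) ∈ E(G2) ✓
  (1,9) → (φ(1),φ(9)) = (0,7) ∈ E(G2) ✓
  (1,10) → (φ(1),φ(10)) = (7,8) ∈ E(G2) ✓
  (2,5) → (φ(2),φ(5)) = (6,11) ∈ E(G2) ✓
  (2,8) → (φ(2),φ(8)) = (2,6) ∈ E(G2) ✓
  (2,11) → (φ(2),φ(11)) = (6,9) ∈ E(G2) ✓
  (3,7) → (φ(3),φ(7)) = (1,5) ∈ E(G2) ✓
  (3,10) → (φ(3),φ(10)) = (1,8) ∈ E(G2) ✓
  (4,5) → (φ(4),φ(5)) = (10,11) ∈ E(G2) ✓
  (4,6) → (φ(4),φ(6)) = (4,10) ∈ E(G2) ✓
  (4,8) → (φ(4),φ(8)) = (2,10) ∈ E(G2) ✓
  (5,6) → (φ(5),φ(6)) = (4,11) ∈ E(G2) ✓
  (5,8) → (φ(5),φ(8)) = (2,11) ∈ E(G2) ✓
  (5,10) → (φ(5),φ(10)) = (8,11) ∈ E(G2) ✓
  (6,8) → (φ(6),φ(8)) = (2,4) ∈ E(G2) ✓
  (6,10) → (φ(6),φ(10)) = (4,8) ∈ E(G2) ✓
  (6,11) → (φ(6),φ(11)) = (4,9) ∈ E(G2) ✓
  (7,8) → (φ(7),φ(8)) = (2,5) ∈ E(G2) ✓
  (9,10) → (φ(9),φ(10)) = (0,8) ∈ E(G2) ✓
  (9,11) → (φ(9),φ(11)) = (0,9) ∈ E(G2) ✓
  (10,11) → (φ(10),φ(11)) = (8,9) ∈ E(G2) ✓
All 25 edges of G1 map to edges of G2, and |E(G1)| = |E(G2)| = 25, so φ is a bijection on edges as well as vertices. Hence G1 ≅ G2.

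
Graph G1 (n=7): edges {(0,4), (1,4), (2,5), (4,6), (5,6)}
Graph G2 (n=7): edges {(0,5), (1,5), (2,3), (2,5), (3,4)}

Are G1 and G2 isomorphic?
Yes, isomorphic

The graphs are isomorphic.
One valid mapping φ: V(G1) → V(G2): 0→0, 1→1, 2→4, 3→6, 4→5, 5→3, 6→2

Verify φ preserves adjacency — for each edge of G1, its image is an edge of G2:
  (0,4) → (φ(0),φ(4)) = (0,5) ∈ E(G2) ✓
  (1,4) → (φ(1),φ(4)) = (1,5) ∈ E(G2) ✓
  (2,5) → (φ(2),φ(5)) = (3,4) ∈ E(G2) ✓
  (4,6) → (φ(4),φ(6)) = (2,5) ∈ E(G2) ✓
  (5,6) → (φ(5),φ(6)) = (2,3) ∈ E(G2) ✓
All 5 edges of G1 map to edges of G2, and |E(G1)| = |E(G2)| = 5, so φ is a bijection on edges as well as vertices. Hence G1 ≅ G2.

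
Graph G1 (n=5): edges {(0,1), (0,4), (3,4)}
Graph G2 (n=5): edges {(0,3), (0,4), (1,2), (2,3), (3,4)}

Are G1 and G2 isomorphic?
No, not isomorphic

The graphs are NOT isomorphic.

Degrees in G1: deg(0)=2, deg(1)=1, deg(2)=0, deg(3)=1, deg(4)=2.
Sorted degree sequence of G1: [2, 2, 1, 1, 0].
Degrees in G2: deg(0)=2, deg(1)=1, deg(2)=2, deg(3)=3, deg(4)=2.
Sorted degree sequence of G2: [3, 2, 2, 2, 1].
The (sorted) degree sequence is an isomorphism invariant, so since G1 and G2 have different degree sequences they cannot be isomorphic.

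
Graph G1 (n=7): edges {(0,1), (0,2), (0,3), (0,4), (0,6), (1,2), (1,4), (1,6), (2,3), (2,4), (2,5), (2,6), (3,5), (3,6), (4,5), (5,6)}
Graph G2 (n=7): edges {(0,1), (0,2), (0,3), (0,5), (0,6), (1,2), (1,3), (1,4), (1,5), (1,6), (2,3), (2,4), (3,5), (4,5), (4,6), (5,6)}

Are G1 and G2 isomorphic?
Yes, isomorphic

The graphs are isomorphic.
One valid mapping φ: V(G1) → V(G2): 0→5, 1→6, 2→1, 3→3, 4→4, 5→2, 6→0

Verify φ preserves adjacency — for each edge of G1, its image is an edge of G2:
  (0,1) → (φ(0),φ(1)) = (5,6) ∈ E(G2) ✓
  (0,2) → (φ(0),φ(2)) = (1,5) ∈ E(G2) ✓
  (0,3) → (φ(0),φ(3)) = (3,5) ∈ E(G2) ✓
  (0,4) → (φ(0),φ(4)) = (4,5) ∈ E(G2) ✓
  (0,6) → (φ(0),φ(6)) = (0,5) ∈ E(G2) ✓
  (1,2) → (φ(1),φ(2)) = (1,6) ∈ E(G2) ✓
  (1,4) → (φ(1),φ(4)) = (4,6) ∈ E(G2) ✓
  (1,6) → (φ(1),φ(6)) = (0,6) ∈ E(G2) ✓
  (2,3) → (φ(2),φ(3)) = (1,3) ∈ E(G2) ✓
  (2,4) → (φ(2),φ(4)) = (1,4) ∈ E(G2) ✓
  (2,5) → (φ(2),φ(5)) = (1,2) ∈ E(G2) ✓
  (2,6) → (φ(2),φ(6)) = (0,1) ∈ E(G2) ✓
  (3,5) → (φ(3),φ(5)) = (2,3) ∈ E(G2) ✓
  (3,6) → (φ(3),φ(6)) = (0,3) ∈ E(G2) ✓
  (4,5) → (φ(4),φ(5)) = (2,4) ∈ E(G2) ✓
  (5,6) → (φ(5),φ(6)) = (0,2) ∈ E(G2) ✓
All 16 edges of G1 map to edges of G2, and |E(G1)| = |E(G2)| = 16, so φ is a bijection on edges as well as vertices. Hence G1 ≅ G2.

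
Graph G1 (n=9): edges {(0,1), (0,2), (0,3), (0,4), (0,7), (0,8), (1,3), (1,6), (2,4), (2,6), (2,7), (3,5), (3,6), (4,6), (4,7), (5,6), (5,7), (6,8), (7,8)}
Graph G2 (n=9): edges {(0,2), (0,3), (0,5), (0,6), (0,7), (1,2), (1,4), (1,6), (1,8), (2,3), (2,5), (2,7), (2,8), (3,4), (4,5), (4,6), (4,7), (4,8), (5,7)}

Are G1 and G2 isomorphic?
Yes, isomorphic

The graphs are isomorphic.
One valid mapping φ: V(G1) → V(G2): 0→2, 1→8, 2→7, 3→1, 4→5, 5→6, 6→4, 7→0, 8→3

Verify φ preserves adjacency — for each edge of G1, its image is an edge of G2:
  (0,1) → (φ(0),φ(1)) = (2,8) ∈ E(G2) ✓
  (0,2) → (φ(0),φ(2)) = (2,7) ∈ E(G2) ✓
  (0,3) → (φ(0),φ(3)) = (1,2) ∈ E(G2) ✓
  (0,4) → (φ(0),φ(4)) = (2,5) ∈ E(G2) ✓
  (0,7) → (φ(0),φ(7)) = (0,2) ∈ E(G2) ✓
  (0,8) → (φ(0),φ(8)) = (2,3) ∈ E(G2) ✓
  (1,3) → (φ(1),φ(3)) = (1,8) ∈ E(G2) ✓
  (1,6) → (φ(1),φ(6)) = (4,8) ∈ E(G2) ✓
  (2,4) → (φ(2),φ(4)) = (5,7) ∈ E(G2) ✓
  (2,6) → (φ(2),φ(6)) = (4,7) ∈ E(G2) ✓
  (2,7) → (φ(2),φ(7)) = (0,7) ∈ E(G2) ✓
  (3,5) → (φ(3),φ(5)) = (1,6) ∈ E(G2) ✓
  (3,6) → (φ(3),φ(6)) = (1,4) ∈ E(G2) ✓
  (4,6) → (φ(4),φ(6)) = (4,5) ∈ E(G2) ✓
  (4,7) → (φ(4),φ(7)) = (0,5) ∈ E(G2) ✓
  (5,6) → (φ(5),φ(6)) = (4,6) ∈ E(G2) ✓
  (5,7) → (φ(5),φ(7)) = (0,6) ∈ E(G2) ✓
  (6,8) → (φ(6),φ(8)) = (3,4) ∈ E(G2) ✓
  (7,8) → (φ(7),φ(8)) = (0,3) ∈ E(G2) ✓
All 19 edges of G1 map to edges of G2, and |E(G1)| = |E(G2)| = 19, so φ is a bijection on edges as well as vertices. Hence G1 ≅ G2.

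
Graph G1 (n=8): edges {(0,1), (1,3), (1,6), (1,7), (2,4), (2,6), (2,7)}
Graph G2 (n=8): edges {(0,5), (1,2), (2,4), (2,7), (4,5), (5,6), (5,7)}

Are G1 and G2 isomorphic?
Yes, isomorphic

The graphs are isomorphic.
One valid mapping φ: V(G1) → V(G2): 0→0, 1→5, 2→2, 3→6, 4→1, 5→3, 6→4, 7→7

Verify φ preserves adjacency — for each edge of G1, its image is an edge of G2:
  (0,1) → (φ(0),φ(1)) = (0,5) ∈ E(G2) ✓
  (1,3) → (φ(1),φ(3)) = (5,6) ∈ E(G2) ✓
  (1,6) → (φ(1),φ(6)) = (4,5) ∈ E(G2) ✓
  (1,7) → (φ(1),φ(7)) = (5,7) ∈ E(G2) ✓
  (2,4) → (φ(2),φ(4)) = (1,2) ∈ E(G2) ✓
  (2,6) → (φ(2),φ(6)) = (2,4) ∈ E(G2) ✓
  (2,7) → (φ(2),φ(7)) = (2,7) ∈ E(G2) ✓
All 7 edges of G1 map to edges of G2, and |E(G1)| = |E(G2)| = 7, so φ is a bijection on edges as well as vertices. Hence G1 ≅ G2.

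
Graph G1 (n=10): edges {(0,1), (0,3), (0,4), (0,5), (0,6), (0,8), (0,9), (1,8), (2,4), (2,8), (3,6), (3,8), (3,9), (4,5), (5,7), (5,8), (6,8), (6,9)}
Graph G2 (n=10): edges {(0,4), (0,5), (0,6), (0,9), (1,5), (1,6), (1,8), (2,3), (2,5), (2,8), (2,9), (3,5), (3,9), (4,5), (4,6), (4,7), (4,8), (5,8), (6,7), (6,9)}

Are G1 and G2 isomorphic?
No, not isomorphic

The graphs are NOT isomorphic.

Counting triangles (3-cliques): G1 has 10, G2 has 9.
Triangle count is an isomorphism invariant, so differing triangle counts rule out isomorphism.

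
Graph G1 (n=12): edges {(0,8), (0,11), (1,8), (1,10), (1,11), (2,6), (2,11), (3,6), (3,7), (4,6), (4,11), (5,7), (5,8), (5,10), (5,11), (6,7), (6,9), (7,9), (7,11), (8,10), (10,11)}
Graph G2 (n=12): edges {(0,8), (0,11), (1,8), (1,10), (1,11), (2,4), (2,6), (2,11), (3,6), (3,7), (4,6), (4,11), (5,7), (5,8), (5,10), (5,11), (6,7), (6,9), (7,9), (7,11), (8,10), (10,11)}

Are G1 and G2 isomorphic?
No, not isomorphic

The graphs are NOT isomorphic.

Counting edges: G1 has 21 edge(s); G2 has 22 edge(s).
Edge count is an isomorphism invariant (a bijection on vertices induces a bijection on edges), so differing edge counts rule out isomorphism.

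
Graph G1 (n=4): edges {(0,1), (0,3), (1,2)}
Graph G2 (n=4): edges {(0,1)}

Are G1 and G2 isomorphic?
No, not isomorphic

The graphs are NOT isomorphic.

Counting edges: G1 has 3 edge(s); G2 has 1 edge(s).
Edge count is an isomorphism invariant (a bijection on vertices induces a bijection on edges), so differing edge counts rule out isomorphism.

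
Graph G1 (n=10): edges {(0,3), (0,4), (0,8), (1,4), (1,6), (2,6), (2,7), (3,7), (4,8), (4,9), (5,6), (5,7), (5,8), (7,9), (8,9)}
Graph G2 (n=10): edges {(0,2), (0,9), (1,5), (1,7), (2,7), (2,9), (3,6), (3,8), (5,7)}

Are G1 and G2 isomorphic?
No, not isomorphic

The graphs are NOT isomorphic.

Connected components of G1: 1 component(s) with vertex sets [[0, 1, 2, 3, 4, 5, 6, 7, 8, 9]], sizes [10].
Connected components of G2: 3 component(s) with vertex sets [[4], [3, 6, 8], [0, 1, 2, 5, 7, 9]], sizes [1, 3, 6].
The number of connected components (and the multiset of component sizes) is an isomorphism invariant — an isomorphism maps each component of G1 bijectively onto a component of G2. Since G1 has 1 component(s) and G2 has 3, they cannot be isomorphic.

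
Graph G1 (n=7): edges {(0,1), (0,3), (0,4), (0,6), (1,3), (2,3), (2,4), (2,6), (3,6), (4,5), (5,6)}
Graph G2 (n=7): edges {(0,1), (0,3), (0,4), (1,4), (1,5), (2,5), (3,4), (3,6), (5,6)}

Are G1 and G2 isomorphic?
No, not isomorphic

The graphs are NOT isomorphic.

Counting triangles (3-cliques): G1 has 3, G2 has 2.
Triangle count is an isomorphism invariant, so differing triangle counts rule out isomorphism.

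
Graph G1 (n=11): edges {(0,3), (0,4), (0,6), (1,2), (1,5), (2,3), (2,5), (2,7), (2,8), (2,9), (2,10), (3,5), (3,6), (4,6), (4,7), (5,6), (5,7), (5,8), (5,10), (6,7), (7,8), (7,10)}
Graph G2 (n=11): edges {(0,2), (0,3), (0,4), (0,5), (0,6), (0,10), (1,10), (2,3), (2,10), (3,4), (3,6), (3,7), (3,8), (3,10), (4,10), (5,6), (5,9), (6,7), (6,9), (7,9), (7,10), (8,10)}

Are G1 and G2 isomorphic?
Yes, isomorphic

The graphs are isomorphic.
One valid mapping φ: V(G1) → V(G2): 0→9, 1→8, 2→10, 3→7, 4→5, 5→3, 6→6, 7→0, 8→4, 9→1, 10→2

Verify φ preserves adjacency — for each edge of G1, its image is an edge of G2:
  (0,3) → (φ(0),φ(3)) = (7,9) ∈ E(G2) ✓
  (0,4) → (φ(0),φ(4)) = (5,9) ∈ E(G2) ✓
  (0,6) → (φ(0),φ(6)) = (6,9) ∈ E(G2) ✓
  (1,2) → (φ(1),φ(2)) = (8,10) ∈ E(G2) ✓
  (1,5) → (φ(1),φ(5)) = (3,8) ∈ E(G2) ✓
  (2,3) → (φ(2),φ(3)) = (7,10) ∈ E(G2) ✓
  (2,5) → (φ(2),φ(5)) = (3,10) ∈ E(G2) ✓
  (2,7) → (φ(2),φ(7)) = (0,10) ∈ E(G2) ✓
  (2,8) → (φ(2),φ(8)) = (4,10) ∈ E(G2) ✓
  (2,9) → (φ(2),φ(9)) = (1,10) ∈ E(G2) ✓
  (2,10) → (φ(2),φ(10)) = (2,10) ∈ E(G2) ✓
  (3,5) → (φ(3),φ(5)) = (3,7) ∈ E(G2) ✓
  (3,6) → (φ(3),φ(6)) = (6,7) ∈ E(G2) ✓
  (4,6) → (φ(4),φ(6)) = (5,6) ∈ E(G2) ✓
  (4,7) → (φ(4),φ(7)) = (0,5) ∈ E(G2) ✓
  (5,6) → (φ(5),φ(6)) = (3,6) ∈ E(G2) ✓
  (5,7) → (φ(5),φ(7)) = (0,3) ∈ E(G2) ✓
  (5,8) → (φ(5),φ(8)) = (3,4) ∈ E(G2) ✓
  (5,10) → (φ(5),φ(10)) = (2,3) ∈ E(G2) ✓
  (6,7) → (φ(6),φ(7)) = (0,6) ∈ E(G2) ✓
  (7,8) → (φ(7),φ(8)) = (0,4) ∈ E(G2) ✓
  (7,10) → (φ(7),φ(10)) = (0,2) ∈ E(G2) ✓
All 22 edges of G1 map to edges of G2, and |E(G1)| = |E(G2)| = 22, so φ is a bijection on edges as well as vertices. Hence G1 ≅ G2.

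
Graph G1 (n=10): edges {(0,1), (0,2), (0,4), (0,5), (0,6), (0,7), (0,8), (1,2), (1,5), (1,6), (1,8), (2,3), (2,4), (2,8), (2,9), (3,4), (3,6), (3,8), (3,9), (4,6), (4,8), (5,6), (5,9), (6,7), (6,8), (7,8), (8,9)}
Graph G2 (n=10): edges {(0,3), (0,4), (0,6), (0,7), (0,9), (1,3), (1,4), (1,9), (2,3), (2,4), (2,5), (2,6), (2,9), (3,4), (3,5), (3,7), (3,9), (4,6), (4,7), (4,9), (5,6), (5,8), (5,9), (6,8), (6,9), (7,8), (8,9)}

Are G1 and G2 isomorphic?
Yes, isomorphic

The graphs are isomorphic.
One valid mapping φ: V(G1) → V(G2): 0→4, 1→0, 2→6, 3→5, 4→2, 5→7, 6→3, 7→1, 8→9, 9→8

Verify φ preserves adjacency — for each edge of G1, its image is an edge of G2:
  (0,1) → (φ(0),φ(1)) = (0,4) ∈ E(G2) ✓
  (0,2) → (φ(0),φ(2)) = (4,6) ∈ E(G2) ✓
  (0,4) → (φ(0),φ(4)) = (2,4) ∈ E(G2) ✓
  (0,5) → (φ(0),φ(5)) = (4,7) ∈ E(G2) ✓
  (0,6) → (φ(0),φ(6)) = (3,4) ∈ E(G2) ✓
  (0,7) → (φ(0),φ(7)) = (1,4) ∈ E(G2) ✓
  (0,8) → (φ(0),φ(8)) = (4,9) ∈ E(G2) ✓
  (1,2) → (φ(1),φ(2)) = (0,6) ∈ E(G2) ✓
  (1,5) → (φ(1),φ(5)) = (0,7) ∈ E(G2) ✓
  (1,6) → (φ(1),φ(6)) = (0,3) ∈ E(G2) ✓
  (1,8) → (φ(1),φ(8)) = (0,9) ∈ E(G2) ✓
  (2,3) → (φ(2),φ(3)) = (5,6) ∈ E(G2) ✓
  (2,4) → (φ(2),φ(4)) = (2,6) ∈ E(G2) ✓
  (2,8) → (φ(2),φ(8)) = (6,9) ∈ E(G2) ✓
  (2,9) → (φ(2),φ(9)) = (6,8) ∈ E(G2) ✓
  (3,4) → (φ(3),φ(4)) = (2,5) ∈ E(G2) ✓
  (3,6) → (φ(3),φ(6)) = (3,5) ∈ E(G2) ✓
  (3,8) → (φ(3),φ(8)) = (5,9) ∈ E(G2) ✓
  (3,9) → (φ(3),φ(9)) = (5,8) ∈ E(G2) ✓
  (4,6) → (φ(4),φ(6)) = (2,3) ∈ E(G2) ✓
  (4,8) → (φ(4),φ(8)) = (2,9) ∈ E(G2) ✓
  (5,6) → (φ(5),φ(6)) = (3,7) ∈ E(G2) ✓
  (5,9) → (φ(5),φ(9)) = (7,8) ∈ E(G2) ✓
  (6,7) → (φ(6),φ(7)) = (1,3) ∈ E(G2) ✓
  (6,8) → (φ(6),φ(8)) = (3,9) ∈ E(G2) ✓
  (7,8) → (φ(7),φ(8)) = (1,9) ∈ E(G2) ✓
  (8,9) → (φ(8),φ(9)) = (8,9) ∈ E(G2) ✓
All 27 edges of G1 map to edges of G2, and |E(G1)| = |E(G2)| = 27, so φ is a bijection on edges as well as vertices. Hence G1 ≅ G2.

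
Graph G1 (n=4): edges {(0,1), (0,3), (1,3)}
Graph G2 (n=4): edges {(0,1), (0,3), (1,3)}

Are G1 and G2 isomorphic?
Yes, isomorphic

The graphs are isomorphic.
One valid mapping φ: V(G1) → V(G2): 0→3, 1→1, 2→2, 3→0

Verify φ preserves adjacency — for each edge of G1, its image is an edge of G2:
  (0,1) → (φ(0),φ(1)) = (1,3) ∈ E(G2) ✓
  (0,3) → (φ(0),φ(3)) = (0,3) ∈ E(G2) ✓
  (1,3) → (φ(1),φ(3)) = (0,1) ∈ E(G2) ✓
All 3 edges of G1 map to edges of G2, and |E(G1)| = |E(G2)| = 3, so φ is a bijection on edges as well as vertices. Hence G1 ≅ G2.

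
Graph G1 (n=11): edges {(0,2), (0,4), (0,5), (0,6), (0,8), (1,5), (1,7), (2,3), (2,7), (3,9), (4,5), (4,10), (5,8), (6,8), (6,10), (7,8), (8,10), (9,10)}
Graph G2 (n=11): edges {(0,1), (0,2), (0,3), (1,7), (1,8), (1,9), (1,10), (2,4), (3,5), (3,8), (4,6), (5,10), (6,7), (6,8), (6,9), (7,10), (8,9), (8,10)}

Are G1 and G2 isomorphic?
Yes, isomorphic

The graphs are isomorphic.
One valid mapping φ: V(G1) → V(G2): 0→1, 1→5, 2→0, 3→2, 4→7, 5→10, 6→9, 7→3, 8→8, 9→4, 10→6

Verify φ preserves adjacency — for each edge of G1, its image is an edge of G2:
  (0,2) → (φ(0),φ(2)) = (0,1) ∈ E(G2) ✓
  (0,4) → (φ(0),φ(4)) = (1,7) ∈ E(G2) ✓
  (0,5) → (φ(0),φ(5)) = (1,10) ∈ E(G2) ✓
  (0,6) → (φ(0),φ(6)) = (1,9) ∈ E(G2) ✓
  (0,8) → (φ(0),φ(8)) = (1,8) ∈ E(G2) ✓
  (1,5) → (φ(1),φ(5)) = (5,10) ∈ E(G2) ✓
  (1,7) → (φ(1),φ(7)) = (3,5) ∈ E(G2) ✓
  (2,3) → (φ(2),φ(3)) = (0,2) ∈ E(G2) ✓
  (2,7) → (φ(2),φ(7)) = (0,3) ∈ E(G2) ✓
  (3,9) → (φ(3),φ(9)) = (2,4) ∈ E(G2) ✓
  (4,5) → (φ(4),φ(5)) = (7,10) ∈ E(G2) ✓
  (4,10) → (φ(4),φ(10)) = (6,7) ∈ E(G2) ✓
  (5,8) → (φ(5),φ(8)) = (8,10) ∈ E(G2) ✓
  (6,8) → (φ(6),φ(8)) = (8,9) ∈ E(G2) ✓
  (6,10) → (φ(6),φ(10)) = (6,9) ∈ E(G2) ✓
  (7,8) → (φ(7),φ(8)) = (3,8) ∈ E(G2) ✓
  (8,10) → (φ(8),φ(10)) = (6,8) ∈ E(G2) ✓
  (9,10) → (φ(9),φ(10)) = (4,6) ∈ E(G2) ✓
All 18 edges of G1 map to edges of G2, and |E(G1)| = |E(G2)| = 18, so φ is a bijection on edges as well as vertices. Hence G1 ≅ G2.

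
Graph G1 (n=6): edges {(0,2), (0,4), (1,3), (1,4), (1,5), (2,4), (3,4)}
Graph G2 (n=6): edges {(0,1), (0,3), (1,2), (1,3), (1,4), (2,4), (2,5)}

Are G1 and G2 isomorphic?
Yes, isomorphic

The graphs are isomorphic.
One valid mapping φ: V(G1) → V(G2): 0→0, 1→2, 2→3, 3→4, 4→1, 5→5

Verify φ preserves adjacency — for each edge of G1, its image is an edge of G2:
  (0,2) → (φ(0),φ(2)) = (0,3) ∈ E(G2) ✓
  (0,4) → (φ(0),φ(4)) = (0,1) ∈ E(G2) ✓
  (1,3) → (φ(1),φ(3)) = (2,4) ∈ E(G2) ✓
  (1,4) → (φ(1),φ(4)) = (1,2) ∈ E(G2) ✓
  (1,5) → (φ(1),φ(5)) = (2,5) ∈ E(G2) ✓
  (2,4) → (φ(2),φ(4)) = (1,3) ∈ E(G2) ✓
  (3,4) → (φ(3),φ(4)) = (1,4) ∈ E(G2) ✓
All 7 edges of G1 map to edges of G2, and |E(G1)| = |E(G2)| = 7, so φ is a bijection on edges as well as vertices. Hence G1 ≅ G2.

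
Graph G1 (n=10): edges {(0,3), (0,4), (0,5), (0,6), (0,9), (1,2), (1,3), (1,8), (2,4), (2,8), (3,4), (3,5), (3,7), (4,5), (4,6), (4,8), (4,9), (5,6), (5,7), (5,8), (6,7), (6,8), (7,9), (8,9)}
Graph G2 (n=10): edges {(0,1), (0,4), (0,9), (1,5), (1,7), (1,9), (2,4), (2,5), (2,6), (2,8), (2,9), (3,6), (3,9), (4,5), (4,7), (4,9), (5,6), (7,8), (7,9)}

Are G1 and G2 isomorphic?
No, not isomorphic

The graphs are NOT isomorphic.

Counting triangles (3-cliques): G1 has 16, G2 has 7.
Triangle count is an isomorphism invariant, so differing triangle counts rule out isomorphism.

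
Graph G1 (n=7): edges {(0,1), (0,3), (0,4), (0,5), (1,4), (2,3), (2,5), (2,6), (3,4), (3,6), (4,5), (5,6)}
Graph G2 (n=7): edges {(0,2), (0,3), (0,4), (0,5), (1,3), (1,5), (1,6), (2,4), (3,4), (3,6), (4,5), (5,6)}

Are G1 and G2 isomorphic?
Yes, isomorphic

The graphs are isomorphic.
One valid mapping φ: V(G1) → V(G2): 0→4, 1→2, 2→1, 3→3, 4→0, 5→5, 6→6

Verify φ preserves adjacency — for each edge of G1, its image is an edge of G2:
  (0,1) → (φ(0),φ(1)) = (2,4) ∈ E(G2) ✓
  (0,3) → (φ(0),φ(3)) = (3,4) ∈ E(G2) ✓
  (0,4) → (φ(0),φ(4)) = (0,4) ∈ E(G2) ✓
  (0,5) → (φ(0),φ(5)) = (4,5) ∈ E(G2) ✓
  (1,4) → (φ(1),φ(4)) = (0,2) ∈ E(G2) ✓
  (2,3) → (φ(2),φ(3)) = (1,3) ∈ E(G2) ✓
  (2,5) → (φ(2),φ(5)) = (1,5) ∈ E(G2) ✓
  (2,6) → (φ(2),φ(6)) = (1,6) ∈ E(G2) ✓
  (3,4) → (φ(3),φ(4)) = (0,3) ∈ E(G2) ✓
  (3,6) → (φ(3),φ(6)) = (3,6) ∈ E(G2) ✓
  (4,5) → (φ(4),φ(5)) = (0,5) ∈ E(G2) ✓
  (5,6) → (φ(5),φ(6)) = (5,6) ∈ E(G2) ✓
All 12 edges of G1 map to edges of G2, and |E(G1)| = |E(G2)| = 12, so φ is a bijection on edges as well as vertices. Hence G1 ≅ G2.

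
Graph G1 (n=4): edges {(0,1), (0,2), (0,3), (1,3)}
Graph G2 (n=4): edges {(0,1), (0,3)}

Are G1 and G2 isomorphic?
No, not isomorphic

The graphs are NOT isomorphic.

Counting edges: G1 has 4 edge(s); G2 has 2 edge(s).
Edge count is an isomorphism invariant (a bijection on vertices induces a bijection on edges), so differing edge counts rule out isomorphism.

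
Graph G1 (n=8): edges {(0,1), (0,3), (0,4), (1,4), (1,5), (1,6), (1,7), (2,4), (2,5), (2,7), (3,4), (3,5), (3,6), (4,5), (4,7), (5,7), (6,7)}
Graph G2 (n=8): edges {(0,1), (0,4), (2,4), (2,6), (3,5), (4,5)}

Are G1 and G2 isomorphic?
No, not isomorphic

The graphs are NOT isomorphic.

Connected components of G1: 1 component(s) with vertex sets [[0, 1, 2, 3, 4, 5, 6, 7]], sizes [8].
Connected components of G2: 2 component(s) with vertex sets [[7], [0, 1, 2, 3, 4, 5, 6]], sizes [1, 7].
The number of connected components (and the multiset of component sizes) is an isomorphism invariant — an isomorphism maps each component of G1 bijectively onto a component of G2. Since G1 has 1 component(s) and G2 has 2, they cannot be isomorphic.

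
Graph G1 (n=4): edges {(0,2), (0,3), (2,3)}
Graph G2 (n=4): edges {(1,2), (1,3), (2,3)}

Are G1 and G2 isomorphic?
Yes, isomorphic

The graphs are isomorphic.
One valid mapping φ: V(G1) → V(G2): 0→3, 1→0, 2→2, 3→1

Verify φ preserves adjacency — for each edge of G1, its image is an edge of G2:
  (0,2) → (φ(0),φ(2)) = (2,3) ∈ E(G2) ✓
  (0,3) → (φ(0),φ(3)) = (1,3) ∈ E(G2) ✓
  (2,3) → (φ(2),φ(3)) = (1,2) ∈ E(G2) ✓
All 3 edges of G1 map to edges of G2, and |E(G1)| = |E(G2)| = 3, so φ is a bijection on edges as well as vertices. Hence G1 ≅ G2.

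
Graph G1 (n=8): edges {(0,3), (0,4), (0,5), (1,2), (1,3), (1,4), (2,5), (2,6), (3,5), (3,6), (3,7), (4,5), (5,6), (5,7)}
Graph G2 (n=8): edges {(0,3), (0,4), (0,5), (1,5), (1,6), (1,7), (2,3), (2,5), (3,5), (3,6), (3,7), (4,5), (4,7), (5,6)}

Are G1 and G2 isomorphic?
Yes, isomorphic

The graphs are isomorphic.
One valid mapping φ: V(G1) → V(G2): 0→6, 1→7, 2→4, 3→3, 4→1, 5→5, 6→0, 7→2

Verify φ preserves adjacency — for each edge of G1, its image is an edge of G2:
  (0,3) → (φ(0),φ(3)) = (3,6) ∈ E(G2) ✓
  (0,4) → (φ(0),φ(4)) = (1,6) ∈ E(G2) ✓
  (0,5) → (φ(0),φ(5)) = (5,6) ∈ E(G2) ✓
  (1,2) → (φ(1),φ(2)) = (4,7) ∈ E(G2) ✓
  (1,3) → (φ(1),φ(3)) = (3,7) ∈ E(G2) ✓
  (1,4) → (φ(1),φ(4)) = (1,7) ∈ E(G2) ✓
  (2,5) → (φ(2),φ(5)) = (4,5) ∈ E(G2) ✓
  (2,6) → (φ(2),φ(6)) = (0,4) ∈ E(G2) ✓
  (3,5) → (φ(3),φ(5)) = (3,5) ∈ E(G2) ✓
  (3,6) → (φ(3),φ(6)) = (0,3) ∈ E(G2) ✓
  (3,7) → (φ(3),φ(7)) = (2,3) ∈ E(G2) ✓
  (4,5) → (φ(4),φ(5)) = (1,5) ∈ E(G2) ✓
  (5,6) → (φ(5),φ(6)) = (0,5) ∈ E(G2) ✓
  (5,7) → (φ(5),φ(7)) = (2,5) ∈ E(G2) ✓
All 14 edges of G1 map to edges of G2, and |E(G1)| = |E(G2)| = 14, so φ is a bijection on edges as well as vertices. Hence G1 ≅ G2.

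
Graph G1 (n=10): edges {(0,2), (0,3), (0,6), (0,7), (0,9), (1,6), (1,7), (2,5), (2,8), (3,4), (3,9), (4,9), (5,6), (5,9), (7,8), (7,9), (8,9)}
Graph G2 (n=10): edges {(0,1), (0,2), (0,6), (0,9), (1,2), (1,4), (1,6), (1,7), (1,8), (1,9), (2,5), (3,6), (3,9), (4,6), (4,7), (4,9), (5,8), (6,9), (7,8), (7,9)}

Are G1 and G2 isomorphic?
No, not isomorphic

The graphs are NOT isomorphic.

Degrees in G1: deg(0)=5, deg(1)=2, deg(2)=3, deg(3)=3, deg(4)=2, deg(5)=3, deg(6)=3, deg(7)=4, deg(8)=3, deg(9)=6.
Sorted degree sequence of G1: [6, 5, 4, 3, 3, 3, 3, 3, 2, 2].
Degrees in G2: deg(0)=4, deg(1)=7, deg(2)=3, deg(3)=2, deg(4)=4, deg(5)=2, deg(6)=5, deg(7)=4, deg(8)=3, deg(9)=6.
Sorted degree sequence of G2: [7, 6, 5, 4, 4, 4, 3, 3, 2, 2].
The (sorted) degree sequence is an isomorphism invariant, so since G1 and G2 have different degree sequences they cannot be isomorphic.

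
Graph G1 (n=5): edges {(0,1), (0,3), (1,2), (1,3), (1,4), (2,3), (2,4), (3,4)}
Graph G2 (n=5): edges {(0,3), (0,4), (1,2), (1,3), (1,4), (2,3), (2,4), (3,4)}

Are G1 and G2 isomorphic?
Yes, isomorphic

The graphs are isomorphic.
One valid mapping φ: V(G1) → V(G2): 0→0, 1→3, 2→1, 3→4, 4→2

Verify φ preserves adjacency — for each edge of G1, its image is an edge of G2:
  (0,1) → (φ(0),φ(1)) = (0,3) ∈ E(G2) ✓
  (0,3) → (φ(0),φ(3)) = (0,4) ∈ E(G2) ✓
  (1,2) → (φ(1),φ(2)) = (1,3) ∈ E(G2) ✓
  (1,3) → (φ(1),φ(3)) = (3,4) ∈ E(G2) ✓
  (1,4) → (φ(1),φ(4)) = (2,3) ∈ E(G2) ✓
  (2,3) → (φ(2),φ(3)) = (1,4) ∈ E(G2) ✓
  (2,4) → (φ(2),φ(4)) = (1,2) ∈ E(G2) ✓
  (3,4) → (φ(3),φ(4)) = (2,4) ∈ E(G2) ✓
All 8 edges of G1 map to edges of G2, and |E(G1)| = |E(G2)| = 8, so φ is a bijection on edges as well as vertices. Hence G1 ≅ G2.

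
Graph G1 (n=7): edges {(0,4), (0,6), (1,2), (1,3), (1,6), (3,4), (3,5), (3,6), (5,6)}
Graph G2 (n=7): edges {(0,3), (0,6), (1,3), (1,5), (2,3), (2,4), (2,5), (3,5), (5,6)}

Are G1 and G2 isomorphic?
Yes, isomorphic

The graphs are isomorphic.
One valid mapping φ: V(G1) → V(G2): 0→0, 1→2, 2→4, 3→5, 4→6, 5→1, 6→3

Verify φ preserves adjacency — for each edge of G1, its image is an edge of G2:
  (0,4) → (φ(0),φ(4)) = (0,6) ∈ E(G2) ✓
  (0,6) → (φ(0),φ(6)) = (0,3) ∈ E(G2) ✓
  (1,2) → (φ(1),φ(2)) = (2,4) ∈ E(G2) ✓
  (1,3) → (φ(1),φ(3)) = (2,5) ∈ E(G2) ✓
  (1,6) → (φ(1),φ(6)) = (2,3) ∈ E(G2) ✓
  (3,4) → (φ(3),φ(4)) = (5,6) ∈ E(G2) ✓
  (3,5) → (φ(3),φ(5)) = (1,5) ∈ E(G2) ✓
  (3,6) → (φ(3),φ(6)) = (3,5) ∈ E(G2) ✓
  (5,6) → (φ(5),φ(6)) = (1,3) ∈ E(G2) ✓
All 9 edges of G1 map to edges of G2, and |E(G1)| = |E(G2)| = 9, so φ is a bijection on edges as well as vertices. Hence G1 ≅ G2.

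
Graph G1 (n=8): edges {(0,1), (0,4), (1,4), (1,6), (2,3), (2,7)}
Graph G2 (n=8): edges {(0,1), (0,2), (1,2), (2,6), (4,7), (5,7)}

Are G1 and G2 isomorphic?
Yes, isomorphic

The graphs are isomorphic.
One valid mapping φ: V(G1) → V(G2): 0→0, 1→2, 2→7, 3→5, 4→1, 5→3, 6→6, 7→4

Verify φ preserves adjacency — for each edge of G1, its image is an edge of G2:
  (0,1) → (φ(0),φ(1)) = (0,2) ∈ E(G2) ✓
  (0,4) → (φ(0),φ(4)) = (0,1) ∈ E(G2) ✓
  (1,4) → (φ(1),φ(4)) = (1,2) ∈ E(G2) ✓
  (1,6) → (φ(1),φ(6)) = (2,6) ∈ E(G2) ✓
  (2,3) → (φ(2),φ(3)) = (5,7) ∈ E(G2) ✓
  (2,7) → (φ(2),φ(7)) = (4,7) ∈ E(G2) ✓
All 6 edges of G1 map to edges of G2, and |E(G1)| = |E(G2)| = 6, so φ is a bijection on edges as well as vertices. Hence G1 ≅ G2.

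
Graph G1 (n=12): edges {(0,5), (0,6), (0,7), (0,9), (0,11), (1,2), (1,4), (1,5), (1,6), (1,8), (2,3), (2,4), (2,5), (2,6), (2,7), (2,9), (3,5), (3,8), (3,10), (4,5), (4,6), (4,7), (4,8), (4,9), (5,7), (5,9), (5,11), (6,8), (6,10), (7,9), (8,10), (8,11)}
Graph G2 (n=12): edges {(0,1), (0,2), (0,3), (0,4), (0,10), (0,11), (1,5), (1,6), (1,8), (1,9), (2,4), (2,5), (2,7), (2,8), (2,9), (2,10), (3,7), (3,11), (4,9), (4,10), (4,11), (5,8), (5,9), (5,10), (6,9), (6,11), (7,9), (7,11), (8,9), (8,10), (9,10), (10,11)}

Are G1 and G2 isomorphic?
Yes, isomorphic

The graphs are isomorphic.
One valid mapping φ: V(G1) → V(G2): 0→1, 1→4, 2→2, 3→7, 4→10, 5→9, 6→0, 7→8, 8→11, 9→5, 10→3, 11→6

Verify φ preserves adjacency — for each edge of G1, its image is an edge of G2:
  (0,5) → (φ(0),φ(5)) = (1,9) ∈ E(G2) ✓
  (0,6) → (φ(0),φ(6)) = (0,1) ∈ E(G2) ✓
  (0,7) → (φ(0),φ(7)) = (1,8) ∈ E(G2) ✓
  (0,9) → (φ(0),φ(9)) = (1,5) ∈ E(G2) ✓
  (0,11) → (φ(0),φ(11)) = (1,6) ∈ E(G2) ✓
  (1,2) → (φ(1),φ(2)) = (2,4) ∈ E(G2) ✓
  (1,4) → (φ(1),φ(4)) = (4,10) ∈ E(G2) ✓
  (1,5) → (φ(1),φ(5)) = (4,9) ∈ E(G2) ✓
  (1,6) → (φ(1),φ(6)) = (0,4) ∈ E(G2) ✓
  (1,8) → (φ(1),φ(8)) = (4,11) ∈ E(G2) ✓
  (2,3) → (φ(2),φ(3)) = (2,7) ∈ E(G2) ✓
  (2,4) → (φ(2),φ(4)) = (2,10) ∈ E(G2) ✓
  (2,5) → (φ(2),φ(5)) = (2,9) ∈ E(G2) ✓
  (2,6) → (φ(2),φ(6)) = (0,2) ∈ E(G2) ✓
  (2,7) → (φ(2),φ(7)) = (2,8) ∈ E(G2) ✓
  (2,9) → (φ(2),φ(9)) = (2,5) ∈ E(G2) ✓
  (3,5) → (φ(3),φ(5)) = (7,9) ∈ E(G2) ✓
  (3,8) → (φ(3),φ(8)) = (7,11) ∈ E(G2) ✓
  (3,10) → (φ(3),φ(10)) = (3,7) ∈ E(G2) ✓
  (4,5) → (φ(4),φ(5)) = (9,10) ∈ E(G2) ✓
  (4,6) → (φ(4),φ(6)) = (0,10) ∈ E(G2) ✓
  (4,7) → (φ(4),φ(7)) = (8,10) ∈ E(G2) ✓
  (4,8) → (φ(4),φ(8)) = (10,11) ∈ E(G2) ✓
  (4,9) → (φ(4),φ(9)) = (5,10) ∈ E(G2) ✓
  (5,7) → (φ(5),φ(7)) = (8,9) ∈ E(G2) ✓
  (5,9) → (φ(5),φ(9)) = (5,9) ∈ E(G2) ✓
  (5,11) → (φ(5),φ(11)) = (6,9) ∈ E(G2) ✓
  (6,8) → (φ(6),φ(8)) = (0,11) ∈ E(G2) ✓
  (6,10) → (φ(6),φ(10)) = (0,3) ∈ E(G2) ✓
  (7,9) → (φ(7),φ(9)) = (5,8) ∈ E(G2) ✓
  (8,10) → (φ(8),φ(10)) = (3,11) ∈ E(G2) ✓
  (8,11) → (φ(8),φ(11)) = (6,11) ∈ E(G2) ✓
All 32 edges of G1 map to edges of G2, and |E(G1)| = |E(G2)| = 32, so φ is a bijection on edges as well as vertices. Hence G1 ≅ G2.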